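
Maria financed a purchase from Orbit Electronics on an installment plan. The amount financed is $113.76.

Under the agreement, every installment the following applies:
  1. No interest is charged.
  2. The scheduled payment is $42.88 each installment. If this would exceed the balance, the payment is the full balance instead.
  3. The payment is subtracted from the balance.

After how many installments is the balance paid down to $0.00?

Installment 1: $113.76 − $42.88 → $70.88
Installment 2: $70.88 − $42.88 → $28.00
Installment 3: $28.00 − $28.00 → $0.00
Balance reaches $0.00 in installment 3.

3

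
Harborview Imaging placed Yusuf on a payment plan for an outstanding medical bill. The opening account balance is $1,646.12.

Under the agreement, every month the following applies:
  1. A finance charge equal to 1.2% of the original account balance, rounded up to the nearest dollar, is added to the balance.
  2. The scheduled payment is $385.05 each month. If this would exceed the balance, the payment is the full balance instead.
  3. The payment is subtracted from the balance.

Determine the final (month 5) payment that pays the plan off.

$205.92

Month 1: $1,646.12 +$20.00 interest = $1,666.12; pay $385.05 → $1,281.07
Month 2: $1,281.07 +$20.00 interest = $1,301.07; pay $385.05 → $916.02
Month 3: $916.02 +$20.00 interest = $936.02; pay $385.05 → $550.97
Month 4: $550.97 +$20.00 interest = $570.97; pay $385.05 → $185.92
Month 5: $185.92 +$20.00 interest = $205.92; pay $205.92 → $0.00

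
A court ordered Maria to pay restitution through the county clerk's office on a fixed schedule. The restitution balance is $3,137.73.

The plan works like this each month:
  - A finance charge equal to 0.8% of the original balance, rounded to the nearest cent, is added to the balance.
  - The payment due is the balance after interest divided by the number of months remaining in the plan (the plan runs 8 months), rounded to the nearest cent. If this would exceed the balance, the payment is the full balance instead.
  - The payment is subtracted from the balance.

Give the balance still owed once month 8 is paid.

$0.00

Month 1: opening $3,137.73; interest $25.10 → $3,162.83; payment $395.35; balance $2,767.48
Month 2: opening $2,767.48; interest $25.10 → $2,792.58; payment $398.94; balance $2,393.64
Month 3: opening $2,393.64; interest $25.10 → $2,418.74; payment $403.12; balance $2,015.62
Month 4: opening $2,015.62; interest $25.10 → $2,040.72; payment $408.14; balance $1,632.58
Month 5: opening $1,632.58; interest $25.10 → $1,657.68; payment $414.42; balance $1,243.26
Month 6: opening $1,243.26; interest $25.10 → $1,268.36; payment $422.79; balance $845.57
Month 7: opening $845.57; interest $25.10 → $870.67; payment $435.34; balance $435.33
Month 8: opening $435.33; interest $25.10 → $460.43; payment $460.43; balance $0.00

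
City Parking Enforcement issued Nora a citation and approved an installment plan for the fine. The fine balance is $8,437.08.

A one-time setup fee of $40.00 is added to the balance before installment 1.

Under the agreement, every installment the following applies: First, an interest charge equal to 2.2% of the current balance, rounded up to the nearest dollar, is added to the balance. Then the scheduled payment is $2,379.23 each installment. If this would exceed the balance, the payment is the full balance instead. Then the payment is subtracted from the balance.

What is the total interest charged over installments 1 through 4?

$454.00

Installment 1: opening $8,477.08; interest $187.00 → $8,664.08; payment $2,379.23; balance $6,284.85
Installment 2: opening $6,284.85; interest $139.00 → $6,423.85; payment $2,379.23; balance $4,044.62
Installment 3: opening $4,044.62; interest $89.00 → $4,133.62; payment $2,379.23; balance $1,754.39
Installment 4: opening $1,754.39; interest $39.00 → $1,793.39; payment $1,793.39; balance $0.00
Total interest: $187.00 + $139.00 + $89.00 + $39.00 = $454.00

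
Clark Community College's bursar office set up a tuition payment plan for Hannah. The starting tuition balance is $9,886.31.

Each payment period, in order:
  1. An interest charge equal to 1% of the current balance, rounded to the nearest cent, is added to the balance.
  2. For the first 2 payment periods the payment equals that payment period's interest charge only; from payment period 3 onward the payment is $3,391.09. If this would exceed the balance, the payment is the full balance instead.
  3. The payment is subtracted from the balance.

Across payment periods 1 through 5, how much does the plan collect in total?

$10,281.52

# | Opening | Interest | Payment | End bal
1 | $9,886.31 | $98.86 | $98.86 | $9,886.31
2 | $9,886.31 | $98.86 | $98.86 | $9,886.31
3 | $9,886.31 | $98.86 | $3,391.09 | $6,594.08
4 | $6,594.08 | $65.94 | $3,391.09 | $3,268.93
5 | $3,268.93 | $32.69 | $3,301.62 | $0.00
Total paid: $10,281.52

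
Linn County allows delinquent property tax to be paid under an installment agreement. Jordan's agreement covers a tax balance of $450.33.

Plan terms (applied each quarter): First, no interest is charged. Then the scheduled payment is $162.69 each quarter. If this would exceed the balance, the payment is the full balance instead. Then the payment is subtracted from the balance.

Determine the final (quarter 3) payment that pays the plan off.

# | Opening | Payment | End bal
1 | $450.33 | $162.69 | $287.64
2 | $287.64 | $162.69 | $124.95
3 | $124.95 | $124.95 | $0.00

$124.95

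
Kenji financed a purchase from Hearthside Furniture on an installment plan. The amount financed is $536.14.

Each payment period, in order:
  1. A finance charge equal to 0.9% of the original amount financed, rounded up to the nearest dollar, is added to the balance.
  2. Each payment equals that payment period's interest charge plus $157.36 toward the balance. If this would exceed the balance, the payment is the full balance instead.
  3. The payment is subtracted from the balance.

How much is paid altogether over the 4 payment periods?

Payment period 1: opening $536.14; interest $5.00 → $541.14; payment $162.36; balance $378.78
Payment period 2: opening $378.78; interest $5.00 → $383.78; payment $162.36; balance $221.42
Payment period 3: opening $221.42; interest $5.00 → $226.42; payment $162.36; balance $64.06
Payment period 4: opening $64.06; interest $5.00 → $69.06; payment $69.06; balance $0.00
Total paid: $556.14

$556.14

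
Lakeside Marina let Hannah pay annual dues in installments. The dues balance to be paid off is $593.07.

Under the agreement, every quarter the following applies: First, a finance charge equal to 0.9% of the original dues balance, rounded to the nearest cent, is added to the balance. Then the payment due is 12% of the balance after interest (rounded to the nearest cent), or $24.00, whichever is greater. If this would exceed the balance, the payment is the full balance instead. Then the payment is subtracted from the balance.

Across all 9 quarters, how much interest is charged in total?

$48.06

Quarter 1: opening $593.07; interest $5.34 → $598.41; payment $71.81; balance $526.60
Quarter 2: opening $526.60; interest $5.34 → $531.94; payment $63.83; balance $468.11
Quarter 3: opening $468.11; interest $5.34 → $473.45; payment $56.81; balance $416.64
Quarter 4: opening $416.64; interest $5.34 → $421.98; payment $50.64; balance $371.34
Quarter 5: opening $371.34; interest $5.34 → $376.68; payment $45.20; balance $331.48
Quarter 6: opening $331.48; interest $5.34 → $336.82; payment $40.42; balance $296.40
Quarter 7: opening $296.40; interest $5.34 → $301.74; payment $36.21; balance $265.53
Quarter 8: opening $265.53; interest $5.34 → $270.87; payment $32.50; balance $238.37
Quarter 9: opening $238.37; interest $5.34 → $243.71; payment $29.25; balance $214.46
Total interest: $5.34 + $5.34 + $5.34 + $5.34 + $5.34 + $5.34 + $5.34 + $5.34 + $5.34 = $48.06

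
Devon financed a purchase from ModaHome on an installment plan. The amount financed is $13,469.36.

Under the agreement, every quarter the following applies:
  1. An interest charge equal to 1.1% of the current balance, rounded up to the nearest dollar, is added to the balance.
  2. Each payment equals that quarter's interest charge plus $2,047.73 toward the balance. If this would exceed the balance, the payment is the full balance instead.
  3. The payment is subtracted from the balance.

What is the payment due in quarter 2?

# | Opening | Interest | Payment | End bal
1 | $13,469.36 | $149.00 | $2,196.73 | $11,421.63
2 | $11,421.63 | $126.00 | $2,173.73 | $9,373.90

$2,173.73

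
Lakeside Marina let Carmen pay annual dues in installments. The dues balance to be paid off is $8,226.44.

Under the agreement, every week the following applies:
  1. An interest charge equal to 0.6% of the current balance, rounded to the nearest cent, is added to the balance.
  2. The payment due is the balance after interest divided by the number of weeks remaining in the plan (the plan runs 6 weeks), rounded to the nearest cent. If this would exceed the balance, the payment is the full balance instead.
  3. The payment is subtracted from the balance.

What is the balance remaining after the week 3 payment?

Week 1: $8,226.44 +$49.36 interest = $8,275.80; pay $1,379.30 → $6,896.50
Week 2: $6,896.50 +$41.38 interest = $6,937.88; pay $1,387.58 → $5,550.30
Week 3: $5,550.30 +$33.30 interest = $5,583.60; pay $1,395.90 → $4,187.70

$4,187.70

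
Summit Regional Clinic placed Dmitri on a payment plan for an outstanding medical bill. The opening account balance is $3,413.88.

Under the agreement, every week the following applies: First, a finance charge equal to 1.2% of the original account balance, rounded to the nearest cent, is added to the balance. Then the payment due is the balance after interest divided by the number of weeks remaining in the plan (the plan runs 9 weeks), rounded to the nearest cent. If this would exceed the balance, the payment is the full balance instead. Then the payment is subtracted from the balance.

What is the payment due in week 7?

$433.77

Week 1: $3,413.88 +$40.97 interest = $3,454.85; pay $383.87 → $3,070.98
Week 2: $3,070.98 +$40.97 interest = $3,111.95; pay $388.99 → $2,722.96
Week 3: $2,722.96 +$40.97 interest = $2,763.93; pay $394.85 → $2,369.08
Week 4: $2,369.08 +$40.97 interest = $2,410.05; pay $401.68 → $2,008.37
Week 5: $2,008.37 +$40.97 interest = $2,049.34; pay $409.87 → $1,639.47
Week 6: $1,639.47 +$40.97 interest = $1,680.44; pay $420.11 → $1,260.33
Week 7: $1,260.33 +$40.97 interest = $1,301.30; pay $433.77 → $867.53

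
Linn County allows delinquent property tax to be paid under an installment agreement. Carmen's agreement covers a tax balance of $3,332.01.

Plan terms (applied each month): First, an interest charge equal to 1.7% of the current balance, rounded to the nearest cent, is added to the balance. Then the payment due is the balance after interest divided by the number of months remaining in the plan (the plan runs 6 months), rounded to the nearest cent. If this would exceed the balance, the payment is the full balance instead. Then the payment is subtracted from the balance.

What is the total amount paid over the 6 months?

Month 1: opening $3,332.01; interest $56.64 → $3,388.65; payment $564.78; balance $2,823.87
Month 2: opening $2,823.87; interest $48.01 → $2,871.88; payment $574.38; balance $2,297.50
Month 3: opening $2,297.50; interest $39.06 → $2,336.56; payment $584.14; balance $1,752.42
Month 4: opening $1,752.42; interest $29.79 → $1,782.21; payment $594.07; balance $1,188.14
Month 5: opening $1,188.14; interest $20.20 → $1,208.34; payment $604.17; balance $604.17
Month 6: opening $604.17; interest $10.27 → $614.44; payment $614.44; balance $0.00
Total paid: $3,535.98

$3,535.98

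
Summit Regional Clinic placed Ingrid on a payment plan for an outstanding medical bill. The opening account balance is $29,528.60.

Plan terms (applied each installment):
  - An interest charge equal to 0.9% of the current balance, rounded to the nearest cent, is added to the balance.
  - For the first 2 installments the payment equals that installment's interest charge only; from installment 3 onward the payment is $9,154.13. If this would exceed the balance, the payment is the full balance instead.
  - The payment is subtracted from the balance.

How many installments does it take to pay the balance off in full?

# | Opening | Interest | Payment | End bal
1 | $29,528.60 | $265.76 | $265.76 | $29,528.60
2 | $29,528.60 | $265.76 | $265.76 | $29,528.60
3 | $29,528.60 | $265.76 | $9,154.13 | $20,640.23
4 | $20,640.23 | $185.76 | $9,154.13 | $11,671.86
5 | $11,671.86 | $105.05 | $9,154.13 | $2,622.78
6 | $2,622.78 | $23.61 | $2,646.39 | $0.00
Balance reaches $0.00 in installment 6.

6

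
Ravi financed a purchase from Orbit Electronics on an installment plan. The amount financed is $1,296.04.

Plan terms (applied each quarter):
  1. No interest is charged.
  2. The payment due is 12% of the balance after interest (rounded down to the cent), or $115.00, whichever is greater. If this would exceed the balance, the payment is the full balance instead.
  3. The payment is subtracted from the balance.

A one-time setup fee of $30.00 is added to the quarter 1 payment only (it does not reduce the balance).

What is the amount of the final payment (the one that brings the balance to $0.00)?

Quarter 1: $1,296.04 − $155.52 (+ $30.00 fee) → $1,140.52
Quarter 2: $1,140.52 − $136.86 → $1,003.66
Quarter 3: $1,003.66 − $120.43 → $883.23
Quarter 4: $883.23 − $115.00 → $768.23
Quarter 5: $768.23 − $115.00 → $653.23
Quarter 6: $653.23 − $115.00 → $538.23
Quarter 7: $538.23 − $115.00 → $423.23
Quarter 8: $423.23 − $115.00 → $308.23
Quarter 9: $308.23 − $115.00 → $193.23
Quarter 10: $193.23 − $115.00 → $78.23
Quarter 11: $78.23 − $78.23 → $0.00

$78.23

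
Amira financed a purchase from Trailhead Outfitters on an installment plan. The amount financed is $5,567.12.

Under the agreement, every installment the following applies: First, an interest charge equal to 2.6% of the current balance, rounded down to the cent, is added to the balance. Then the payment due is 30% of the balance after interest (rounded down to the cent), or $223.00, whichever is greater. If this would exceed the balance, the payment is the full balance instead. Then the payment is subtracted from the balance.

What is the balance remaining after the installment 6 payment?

Installment 1: opening $5,567.12; interest $144.74 → $5,711.86; payment $1,713.55; balance $3,998.31
Installment 2: opening $3,998.31; interest $103.95 → $4,102.26; payment $1,230.67; balance $2,871.59
Installment 3: opening $2,871.59; interest $74.66 → $2,946.25; payment $883.87; balance $2,062.38
Installment 4: opening $2,062.38; interest $53.62 → $2,116.00; payment $634.80; balance $1,481.20
Installment 5: opening $1,481.20; interest $38.51 → $1,519.71; payment $455.91; balance $1,063.80
Installment 6: opening $1,063.80; interest $27.65 → $1,091.45; payment $327.43; balance $764.02

$764.02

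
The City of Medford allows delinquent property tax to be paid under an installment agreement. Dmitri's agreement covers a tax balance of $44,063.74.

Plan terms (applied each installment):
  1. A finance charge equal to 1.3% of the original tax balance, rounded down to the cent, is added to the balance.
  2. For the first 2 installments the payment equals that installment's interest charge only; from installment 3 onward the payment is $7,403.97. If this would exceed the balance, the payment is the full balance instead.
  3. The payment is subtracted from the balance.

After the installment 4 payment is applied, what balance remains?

$30,401.44

Installment 1: $44,063.74 +$572.82 interest = $44,636.56; pay $572.82 → $44,063.74
Installment 2: $44,063.74 +$572.82 interest = $44,636.56; pay $572.82 → $44,063.74
Installment 3: $44,063.74 +$572.82 interest = $44,636.56; pay $7,403.97 → $37,232.59
Installment 4: $37,232.59 +$572.82 interest = $37,805.41; pay $7,403.97 → $30,401.44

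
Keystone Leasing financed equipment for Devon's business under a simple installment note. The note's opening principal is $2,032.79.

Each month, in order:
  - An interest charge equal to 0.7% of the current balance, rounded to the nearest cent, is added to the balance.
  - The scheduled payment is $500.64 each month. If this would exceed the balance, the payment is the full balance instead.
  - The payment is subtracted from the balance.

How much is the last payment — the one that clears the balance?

Month 1: $2,032.79 +$14.23 interest = $2,047.02; pay $500.64 → $1,546.38
Month 2: $1,546.38 +$10.82 interest = $1,557.20; pay $500.64 → $1,056.56
Month 3: $1,056.56 +$7.40 interest = $1,063.96; pay $500.64 → $563.32
Month 4: $563.32 +$3.94 interest = $567.26; pay $500.64 → $66.62
Month 5: $66.62 +$0.47 interest = $67.09; pay $67.09 → $0.00

$67.09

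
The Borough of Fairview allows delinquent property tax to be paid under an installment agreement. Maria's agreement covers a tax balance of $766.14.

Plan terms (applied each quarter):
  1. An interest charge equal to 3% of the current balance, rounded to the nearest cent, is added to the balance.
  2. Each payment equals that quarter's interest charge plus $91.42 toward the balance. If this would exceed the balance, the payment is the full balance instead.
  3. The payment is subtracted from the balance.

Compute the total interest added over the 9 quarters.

Quarter 1: opening $766.14; interest $22.98 → $789.12; payment $114.40; balance $674.72
Quarter 2: opening $674.72; interest $20.24 → $694.96; payment $111.66; balance $583.30
Quarter 3: opening $583.30; interest $17.50 → $600.80; payment $108.92; balance $491.88
Quarter 4: opening $491.88; interest $14.76 → $506.64; payment $106.18; balance $400.46
Quarter 5: opening $400.46; interest $12.01 → $412.47; payment $103.43; balance $309.04
Quarter 6: opening $309.04; interest $9.27 → $318.31; payment $100.69; balance $217.62
Quarter 7: opening $217.62; interest $6.53 → $224.15; payment $97.95; balance $126.20
Quarter 8: opening $126.20; interest $3.79 → $129.99; payment $95.21; balance $34.78
Quarter 9: opening $34.78; interest $1.04 → $35.82; payment $35.82; balance $0.00
Total interest: $22.98 + $20.24 + $17.50 + $14.76 + $12.01 + $9.27 + $6.53 + $3.79 + $1.04 = $108.12

$108.12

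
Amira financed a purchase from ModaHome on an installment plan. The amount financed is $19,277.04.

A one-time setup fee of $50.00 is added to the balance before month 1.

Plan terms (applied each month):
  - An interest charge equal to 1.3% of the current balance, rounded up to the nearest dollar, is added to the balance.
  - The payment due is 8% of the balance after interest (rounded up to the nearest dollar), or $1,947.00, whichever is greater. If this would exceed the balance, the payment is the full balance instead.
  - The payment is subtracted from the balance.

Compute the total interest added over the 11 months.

$1,509.00

Month 1: opening $19,327.04; interest $252.00 → $19,579.04; payment $1,947.00; balance $17,632.04
Month 2: opening $17,632.04; interest $230.00 → $17,862.04; payment $1,947.00; balance $15,915.04
Month 3: opening $15,915.04; interest $207.00 → $16,122.04; payment $1,947.00; balance $14,175.04
Month 4: opening $14,175.04; interest $185.00 → $14,360.04; payment $1,947.00; balance $12,413.04
Month 5: opening $12,413.04; interest $162.00 → $12,575.04; payment $1,947.00; balance $10,628.04
Month 6: opening $10,628.04; interest $139.00 → $10,767.04; payment $1,947.00; balance $8,820.04
Month 7: opening $8,820.04; interest $115.00 → $8,935.04; payment $1,947.00; balance $6,988.04
Month 8: opening $6,988.04; interest $91.00 → $7,079.04; payment $1,947.00; balance $5,132.04
Month 9: opening $5,132.04; interest $67.00 → $5,199.04; payment $1,947.00; balance $3,252.04
Month 10: opening $3,252.04; interest $43.00 → $3,295.04; payment $1,947.00; balance $1,348.04
Month 11: opening $1,348.04; interest $18.00 → $1,366.04; payment $1,366.04; balance $0.00
Total interest: $252.00 + $230.00 + $207.00 + $185.00 + $162.00 + $139.00 + $115.00 + $91.00 + $67.00 + $43.00 + $18.00 = $1,509.00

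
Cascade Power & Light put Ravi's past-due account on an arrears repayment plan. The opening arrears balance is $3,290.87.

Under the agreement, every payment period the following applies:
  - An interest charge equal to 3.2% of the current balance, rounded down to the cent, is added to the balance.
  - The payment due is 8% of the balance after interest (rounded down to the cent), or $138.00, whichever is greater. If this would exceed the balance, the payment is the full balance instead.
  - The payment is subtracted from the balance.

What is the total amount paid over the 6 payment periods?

$1,437.46

Payment period 1: $3,290.87 +$105.30 interest = $3,396.17; pay $271.69 → $3,124.48
Payment period 2: $3,124.48 +$99.98 interest = $3,224.46; pay $257.95 → $2,966.51
Payment period 3: $2,966.51 +$94.92 interest = $3,061.43; pay $244.91 → $2,816.52
Payment period 4: $2,816.52 +$90.12 interest = $2,906.64; pay $232.53 → $2,674.11
Payment period 5: $2,674.11 +$85.57 interest = $2,759.68; pay $220.77 → $2,538.91
Payment period 6: $2,538.91 +$81.24 interest = $2,620.15; pay $209.61 → $2,410.54
Total paid: $1,437.46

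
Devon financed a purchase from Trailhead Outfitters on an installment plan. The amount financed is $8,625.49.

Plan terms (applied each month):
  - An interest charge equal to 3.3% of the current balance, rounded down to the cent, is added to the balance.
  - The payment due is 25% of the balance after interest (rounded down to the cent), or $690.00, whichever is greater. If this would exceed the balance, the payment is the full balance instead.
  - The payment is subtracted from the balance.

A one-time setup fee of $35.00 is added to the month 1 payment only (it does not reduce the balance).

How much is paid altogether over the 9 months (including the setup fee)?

$9,765.64

# | Opening | Interest | Payment | Fee | End bal
1 | $8,625.49 | $284.64 | $2,227.53 | $35.00 | $6,682.60
2 | $6,682.60 | $220.52 | $1,725.78 | — | $5,177.34
3 | $5,177.34 | $170.85 | $1,337.04 | — | $4,011.15
4 | $4,011.15 | $132.36 | $1,035.87 | — | $3,107.64
5 | $3,107.64 | $102.55 | $802.54 | — | $2,407.65
6 | $2,407.65 | $79.45 | $690.00 | — | $1,797.10
7 | $1,797.10 | $59.30 | $690.00 | — | $1,166.40
8 | $1,166.40 | $38.49 | $690.00 | — | $514.89
9 | $514.89 | $16.99 | $531.88 | — | $0.00
Total paid: $9,765.64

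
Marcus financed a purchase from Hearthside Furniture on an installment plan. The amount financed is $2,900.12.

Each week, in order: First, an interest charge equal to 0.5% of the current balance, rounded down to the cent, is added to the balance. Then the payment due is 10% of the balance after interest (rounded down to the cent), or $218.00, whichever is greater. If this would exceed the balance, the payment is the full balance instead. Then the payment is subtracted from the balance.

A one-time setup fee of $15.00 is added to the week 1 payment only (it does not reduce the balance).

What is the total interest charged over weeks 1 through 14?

Week 1: opening $2,900.12; interest $14.50 → $2,914.62; payment $291.46 (+ $15.00 fee); balance $2,623.16
Week 2: opening $2,623.16; interest $13.11 → $2,636.27; payment $263.62; balance $2,372.65
Week 3: opening $2,372.65; interest $11.86 → $2,384.51; payment $238.45; balance $2,146.06
Week 4: opening $2,146.06; interest $10.73 → $2,156.79; payment $218.00; balance $1,938.79
Week 5: opening $1,938.79; interest $9.69 → $1,948.48; payment $218.00; balance $1,730.48
Week 6: opening $1,730.48; interest $8.65 → $1,739.13; payment $218.00; balance $1,521.13
Week 7: opening $1,521.13; interest $7.60 → $1,528.73; payment $218.00; balance $1,310.73
Week 8: opening $1,310.73; interest $6.55 → $1,317.28; payment $218.00; balance $1,099.28
Week 9: opening $1,099.28; interest $5.49 → $1,104.77; payment $218.00; balance $886.77
Week 10: opening $886.77; interest $4.43 → $891.20; payment $218.00; balance $673.20
Week 11: opening $673.20; interest $3.36 → $676.56; payment $218.00; balance $458.56
Week 12: opening $458.56; interest $2.29 → $460.85; payment $218.00; balance $242.85
Week 13: opening $242.85; interest $1.21 → $244.06; payment $218.00; balance $26.06
Week 14: opening $26.06; interest $0.13 → $26.19; payment $26.19; balance $0.00
Total interest: $14.50 + $13.11 + $11.86 + $10.73 + $9.69 + $8.65 + $7.60 + $6.55 + $5.49 + $4.43 + $3.36 + $2.29 + $1.21 + $0.13 = $99.60

$99.60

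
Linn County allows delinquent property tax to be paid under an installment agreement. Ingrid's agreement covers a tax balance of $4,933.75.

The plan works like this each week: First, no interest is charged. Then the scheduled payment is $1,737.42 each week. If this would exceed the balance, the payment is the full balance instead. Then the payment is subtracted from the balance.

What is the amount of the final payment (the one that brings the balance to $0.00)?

$1,458.91

Week 1: opening $4,933.75; payment $1,737.42; balance $3,196.33
Week 2: opening $3,196.33; payment $1,737.42; balance $1,458.91
Week 3: opening $1,458.91; payment $1,458.91; balance $0.00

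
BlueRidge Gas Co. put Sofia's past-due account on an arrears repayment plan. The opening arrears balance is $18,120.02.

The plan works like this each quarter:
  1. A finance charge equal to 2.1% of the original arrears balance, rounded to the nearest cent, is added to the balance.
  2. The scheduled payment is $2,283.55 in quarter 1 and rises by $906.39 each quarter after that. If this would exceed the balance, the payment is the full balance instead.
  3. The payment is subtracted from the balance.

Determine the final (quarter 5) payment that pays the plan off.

Quarter 1: opening $18,120.02; interest $380.52 → $18,500.54; payment $2,283.55; balance $16,216.99
Quarter 2: opening $16,216.99; interest $380.52 → $16,597.51; payment $3,189.94; balance $13,407.57
Quarter 3: opening $13,407.57; interest $380.52 → $13,788.09; payment $4,096.33; balance $9,691.76
Quarter 4: opening $9,691.76; interest $380.52 → $10,072.28; payment $5,002.72; balance $5,069.56
Quarter 5: opening $5,069.56; interest $380.52 → $5,450.08; payment $5,450.08; balance $0.00

$5,450.08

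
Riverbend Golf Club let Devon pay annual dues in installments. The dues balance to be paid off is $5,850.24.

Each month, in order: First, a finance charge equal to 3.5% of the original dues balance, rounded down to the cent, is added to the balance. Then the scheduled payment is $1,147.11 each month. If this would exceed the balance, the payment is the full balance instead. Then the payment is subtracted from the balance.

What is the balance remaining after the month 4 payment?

$2,080.80

Month 1: opening $5,850.24; interest $204.75 → $6,054.99; payment $1,147.11; balance $4,907.88
Month 2: opening $4,907.88; interest $204.75 → $5,112.63; payment $1,147.11; balance $3,965.52
Month 3: opening $3,965.52; interest $204.75 → $4,170.27; payment $1,147.11; balance $3,023.16
Month 4: opening $3,023.16; interest $204.75 → $3,227.91; payment $1,147.11; balance $2,080.80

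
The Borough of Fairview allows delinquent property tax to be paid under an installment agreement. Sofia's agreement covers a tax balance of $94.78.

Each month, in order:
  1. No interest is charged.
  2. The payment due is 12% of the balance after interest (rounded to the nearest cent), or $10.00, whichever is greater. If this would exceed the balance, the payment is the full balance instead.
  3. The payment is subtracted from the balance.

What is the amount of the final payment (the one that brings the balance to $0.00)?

$3.40

# | Opening | Payment | End bal
1 | $94.78 | $11.37 | $83.41
2 | $83.41 | $10.01 | $73.40
3 | $73.40 | $10.00 | $63.40
4 | $63.40 | $10.00 | $53.40
5 | $53.40 | $10.00 | $43.40
6 | $43.40 | $10.00 | $33.40
7 | $33.40 | $10.00 | $23.40
8 | $23.40 | $10.00 | $13.40
9 | $13.40 | $10.00 | $3.40
10 | $3.40 | $3.40 | $0.00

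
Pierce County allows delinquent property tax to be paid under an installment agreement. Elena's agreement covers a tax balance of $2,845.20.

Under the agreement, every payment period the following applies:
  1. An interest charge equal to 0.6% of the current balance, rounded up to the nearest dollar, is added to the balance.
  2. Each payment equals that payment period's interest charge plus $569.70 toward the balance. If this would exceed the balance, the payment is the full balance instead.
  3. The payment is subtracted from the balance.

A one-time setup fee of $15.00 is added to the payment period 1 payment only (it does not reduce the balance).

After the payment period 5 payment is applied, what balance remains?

Payment period 1: $2,845.20 +$18.00 interest = $2,863.20; pay $587.70 (+ $15.00 fee) → $2,275.50
Payment period 2: $2,275.50 +$14.00 interest = $2,289.50; pay $583.70 → $1,705.80
Payment period 3: $1,705.80 +$11.00 interest = $1,716.80; pay $580.70 → $1,136.10
Payment period 4: $1,136.10 +$7.00 interest = $1,143.10; pay $576.70 → $566.40
Payment period 5: $566.40 +$4.00 interest = $570.40; pay $570.40 → $0.00

$0.00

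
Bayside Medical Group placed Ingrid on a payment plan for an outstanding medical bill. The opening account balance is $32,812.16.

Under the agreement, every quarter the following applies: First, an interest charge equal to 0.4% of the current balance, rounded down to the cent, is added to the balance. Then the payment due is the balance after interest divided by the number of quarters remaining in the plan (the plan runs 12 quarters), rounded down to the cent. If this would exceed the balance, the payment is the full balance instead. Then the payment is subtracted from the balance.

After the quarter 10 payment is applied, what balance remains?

Quarter 1: $32,812.16 +$131.24 interest = $32,943.40; pay $2,745.28 → $30,198.12
Quarter 2: $30,198.12 +$120.79 interest = $30,318.91; pay $2,756.26 → $27,562.65
Quarter 3: $27,562.65 +$110.25 interest = $27,672.90; pay $2,767.29 → $24,905.61
Quarter 4: $24,905.61 +$99.62 interest = $25,005.23; pay $2,778.35 → $22,226.88
Quarter 5: $22,226.88 +$88.90 interest = $22,315.78; pay $2,789.47 → $19,526.31
Quarter 6: $19,526.31 +$78.10 interest = $19,604.41; pay $2,800.63 → $16,803.78
Quarter 7: $16,803.78 +$67.21 interest = $16,870.99; pay $2,811.83 → $14,059.16
Quarter 8: $14,059.16 +$56.23 interest = $14,115.39; pay $2,823.07 → $11,292.32
Quarter 9: $11,292.32 +$45.16 interest = $11,337.48; pay $2,834.37 → $8,503.11
Quarter 10: $8,503.11 +$34.01 interest = $8,537.12; pay $2,845.70 → $5,691.42

$5,691.42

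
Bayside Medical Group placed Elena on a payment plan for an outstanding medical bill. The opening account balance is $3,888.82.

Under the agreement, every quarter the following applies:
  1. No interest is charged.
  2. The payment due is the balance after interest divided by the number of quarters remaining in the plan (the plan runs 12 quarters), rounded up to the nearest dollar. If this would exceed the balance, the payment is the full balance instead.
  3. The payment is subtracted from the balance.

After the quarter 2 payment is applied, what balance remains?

$3,239.82

Quarter 1: opening $3,888.82; payment $325.00; balance $3,563.82
Quarter 2: opening $3,563.82; payment $324.00; balance $3,239.82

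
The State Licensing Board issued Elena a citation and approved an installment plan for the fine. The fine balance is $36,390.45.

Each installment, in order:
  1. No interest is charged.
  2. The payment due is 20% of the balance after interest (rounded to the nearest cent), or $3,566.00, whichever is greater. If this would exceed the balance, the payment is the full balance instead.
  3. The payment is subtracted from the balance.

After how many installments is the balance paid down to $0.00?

9

# | Opening | Payment | End bal
1 | $36,390.45 | $7,278.09 | $29,112.36
2 | $29,112.36 | $5,822.47 | $23,289.89
3 | $23,289.89 | $4,657.98 | $18,631.91
4 | $18,631.91 | $3,726.38 | $14,905.53
5 | $14,905.53 | $3,566.00 | $11,339.53
6 | $11,339.53 | $3,566.00 | $7,773.53
7 | $7,773.53 | $3,566.00 | $4,207.53
8 | $4,207.53 | $3,566.00 | $641.53
9 | $641.53 | $641.53 | $0.00
Balance reaches $0.00 in installment 9.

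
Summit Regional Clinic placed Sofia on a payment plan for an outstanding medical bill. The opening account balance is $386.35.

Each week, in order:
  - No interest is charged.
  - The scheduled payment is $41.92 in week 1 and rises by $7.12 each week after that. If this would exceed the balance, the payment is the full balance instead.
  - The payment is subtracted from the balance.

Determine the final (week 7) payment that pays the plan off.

Week 1: $386.35 − $41.92 → $344.43
Week 2: $344.43 − $49.04 → $295.39
Week 3: $295.39 − $56.16 → $239.23
Week 4: $239.23 − $63.28 → $175.95
Week 5: $175.95 − $70.40 → $105.55
Week 6: $105.55 − $77.52 → $28.03
Week 7: $28.03 − $28.03 → $0.00

$28.03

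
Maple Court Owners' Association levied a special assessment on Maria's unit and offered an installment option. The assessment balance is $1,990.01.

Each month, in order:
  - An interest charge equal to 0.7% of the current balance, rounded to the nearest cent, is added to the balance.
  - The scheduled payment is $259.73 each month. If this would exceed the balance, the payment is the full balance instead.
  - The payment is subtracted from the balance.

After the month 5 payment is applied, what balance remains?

$743.69

# | Opening | Interest | Payment | End bal
1 | $1,990.01 | $13.93 | $259.73 | $1,744.21
2 | $1,744.21 | $12.21 | $259.73 | $1,496.69
3 | $1,496.69 | $10.48 | $259.73 | $1,247.44
4 | $1,247.44 | $8.73 | $259.73 | $996.44
5 | $996.44 | $6.98 | $259.73 | $743.69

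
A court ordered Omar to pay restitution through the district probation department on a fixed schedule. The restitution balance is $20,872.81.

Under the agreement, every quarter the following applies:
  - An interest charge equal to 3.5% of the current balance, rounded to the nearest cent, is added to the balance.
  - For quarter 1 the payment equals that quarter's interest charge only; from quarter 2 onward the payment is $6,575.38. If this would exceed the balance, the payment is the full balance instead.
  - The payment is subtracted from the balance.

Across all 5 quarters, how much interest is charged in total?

$2,396.44

# | Opening | Interest | Payment | End bal
1 | $20,872.81 | $730.55 | $730.55 | $20,872.81
2 | $20,872.81 | $730.55 | $6,575.38 | $15,027.98
3 | $15,027.98 | $525.98 | $6,575.38 | $8,978.58
4 | $8,978.58 | $314.25 | $6,575.38 | $2,717.45
5 | $2,717.45 | $95.11 | $2,812.56 | $0.00
Total interest: $730.55 + $730.55 + $525.98 + $314.25 + $95.11 = $2,396.44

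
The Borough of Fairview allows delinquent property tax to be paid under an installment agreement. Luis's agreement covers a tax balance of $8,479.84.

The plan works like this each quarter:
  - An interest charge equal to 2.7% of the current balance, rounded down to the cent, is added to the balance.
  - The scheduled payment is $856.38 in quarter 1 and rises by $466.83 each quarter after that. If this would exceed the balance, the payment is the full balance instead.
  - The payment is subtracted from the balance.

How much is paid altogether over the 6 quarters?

$9,332.86

# | Opening | Interest | Payment | End bal
1 | $8,479.84 | $228.95 | $856.38 | $7,852.41
2 | $7,852.41 | $212.01 | $1,323.21 | $6,741.21
3 | $6,741.21 | $182.01 | $1,790.04 | $5,133.18
4 | $5,133.18 | $138.59 | $2,256.87 | $3,014.90
5 | $3,014.90 | $81.40 | $2,723.70 | $372.60
6 | $372.60 | $10.06 | $382.66 | $0.00
Total paid: $9,332.86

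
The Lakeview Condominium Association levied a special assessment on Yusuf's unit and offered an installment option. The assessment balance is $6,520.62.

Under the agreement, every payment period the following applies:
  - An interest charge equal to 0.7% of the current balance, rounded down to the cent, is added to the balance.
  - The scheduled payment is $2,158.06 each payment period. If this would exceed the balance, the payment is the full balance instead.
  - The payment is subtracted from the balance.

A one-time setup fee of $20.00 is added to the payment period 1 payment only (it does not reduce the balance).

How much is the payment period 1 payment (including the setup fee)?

# | Opening | Interest | Payment | Fee | End bal
1 | $6,520.62 | $45.64 | $2,158.06 | $20.00 | $4,408.20

$2,178.06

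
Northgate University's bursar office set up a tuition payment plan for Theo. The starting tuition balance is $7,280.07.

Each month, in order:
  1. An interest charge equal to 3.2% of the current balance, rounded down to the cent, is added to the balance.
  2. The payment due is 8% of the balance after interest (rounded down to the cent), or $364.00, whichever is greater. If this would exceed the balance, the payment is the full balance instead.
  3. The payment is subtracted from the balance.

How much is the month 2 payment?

# | Opening | Interest | Payment | End bal
1 | $7,280.07 | $232.96 | $601.04 | $6,911.99
2 | $6,911.99 | $221.18 | $570.65 | $6,562.52

$570.65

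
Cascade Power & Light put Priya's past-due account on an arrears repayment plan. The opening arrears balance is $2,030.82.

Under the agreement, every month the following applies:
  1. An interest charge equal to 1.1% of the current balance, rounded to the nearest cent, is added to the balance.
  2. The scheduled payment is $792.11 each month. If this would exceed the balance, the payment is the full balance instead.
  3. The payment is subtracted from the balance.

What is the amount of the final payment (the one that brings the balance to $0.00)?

Month 1: opening $2,030.82; interest $22.34 → $2,053.16; payment $792.11; balance $1,261.05
Month 2: opening $1,261.05; interest $13.87 → $1,274.92; payment $792.11; balance $482.81
Month 3: opening $482.81; interest $5.31 → $488.12; payment $488.12; balance $0.00

$488.12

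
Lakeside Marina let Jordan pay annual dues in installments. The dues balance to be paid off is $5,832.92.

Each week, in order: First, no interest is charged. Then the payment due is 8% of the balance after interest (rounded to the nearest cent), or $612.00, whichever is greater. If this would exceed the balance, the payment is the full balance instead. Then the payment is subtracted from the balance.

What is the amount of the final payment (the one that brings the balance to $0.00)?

# | Opening | Payment | End bal
1 | $5,832.92 | $612.00 | $5,220.92
2 | $5,220.92 | $612.00 | $4,608.92
3 | $4,608.92 | $612.00 | $3,996.92
4 | $3,996.92 | $612.00 | $3,384.92
5 | $3,384.92 | $612.00 | $2,772.92
6 | $2,772.92 | $612.00 | $2,160.92
7 | $2,160.92 | $612.00 | $1,548.92
8 | $1,548.92 | $612.00 | $936.92
9 | $936.92 | $612.00 | $324.92
10 | $324.92 | $324.92 | $0.00

$324.92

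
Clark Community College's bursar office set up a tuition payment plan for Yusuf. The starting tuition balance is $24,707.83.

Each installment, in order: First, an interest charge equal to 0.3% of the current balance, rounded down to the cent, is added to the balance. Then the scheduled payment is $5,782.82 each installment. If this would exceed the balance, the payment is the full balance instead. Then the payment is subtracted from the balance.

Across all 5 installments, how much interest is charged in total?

$198.82

Installment 1: $24,707.83 +$74.12 interest = $24,781.95; pay $5,782.82 → $18,999.13
Installment 2: $18,999.13 +$56.99 interest = $19,056.12; pay $5,782.82 → $13,273.30
Installment 3: $13,273.30 +$39.81 interest = $13,313.11; pay $5,782.82 → $7,530.29
Installment 4: $7,530.29 +$22.59 interest = $7,552.88; pay $5,782.82 → $1,770.06
Installment 5: $1,770.06 +$5.31 interest = $1,775.37; pay $1,775.37 → $0.00
Total interest: $74.12 + $56.99 + $39.81 + $22.59 + $5.31 = $198.82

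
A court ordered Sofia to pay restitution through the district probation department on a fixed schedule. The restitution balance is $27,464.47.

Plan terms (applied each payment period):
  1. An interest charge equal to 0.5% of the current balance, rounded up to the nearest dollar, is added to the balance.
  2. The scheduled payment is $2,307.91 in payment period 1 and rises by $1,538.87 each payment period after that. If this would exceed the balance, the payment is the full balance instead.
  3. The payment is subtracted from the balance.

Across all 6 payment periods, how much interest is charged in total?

# | Opening | Interest | Payment | End bal
1 | $27,464.47 | $138.00 | $2,307.91 | $25,294.56
2 | $25,294.56 | $127.00 | $3,846.78 | $21,574.78
3 | $21,574.78 | $108.00 | $5,385.65 | $16,297.13
4 | $16,297.13 | $82.00 | $6,924.52 | $9,454.61
5 | $9,454.61 | $48.00 | $8,463.39 | $1,039.22
6 | $1,039.22 | $6.00 | $1,045.22 | $0.00
Total interest: $138.00 + $127.00 + $108.00 + $82.00 + $48.00 + $6.00 = $509.00

$509.00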